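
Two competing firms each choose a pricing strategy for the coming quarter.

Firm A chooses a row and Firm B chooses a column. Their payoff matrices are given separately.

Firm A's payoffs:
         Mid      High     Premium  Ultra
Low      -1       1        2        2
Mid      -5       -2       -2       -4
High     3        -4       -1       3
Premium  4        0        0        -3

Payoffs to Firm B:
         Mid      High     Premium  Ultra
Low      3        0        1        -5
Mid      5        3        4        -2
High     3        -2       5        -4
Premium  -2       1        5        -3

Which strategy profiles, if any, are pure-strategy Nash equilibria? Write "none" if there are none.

There is no pure-strategy Nash equilibrium.

(Low, Mid): Firm A can switch to High (-1 → 3). Not NE.
(Low, High): Firm B can switch to Mid (0 → 3). Not NE.
(Low, Premium): Firm B can switch to Mid (1 → 3). Not NE.
(Low, Ultra): Firm A can switch to High (2 → 3). Not NE.
(Mid, Mid): Firm A can switch to Low (-5 → -1). Not NE.
(Mid, High): Firm A can switch to Low (-2 → 1). Not NE.
(Mid, Premium): Firm A can switch to Low (-2 → 2). Not NE.
(Mid, Ultra): Firm A can switch to Low (-4 → 2). Not NE.
(High, Mid): Firm A can switch to Premium (3 → 4). Not NE.
(High, High): Firm A can switch to Low (-4 → 1). Not NE.
(The remaining 6 profiles each have a profitable deviation by the same check.)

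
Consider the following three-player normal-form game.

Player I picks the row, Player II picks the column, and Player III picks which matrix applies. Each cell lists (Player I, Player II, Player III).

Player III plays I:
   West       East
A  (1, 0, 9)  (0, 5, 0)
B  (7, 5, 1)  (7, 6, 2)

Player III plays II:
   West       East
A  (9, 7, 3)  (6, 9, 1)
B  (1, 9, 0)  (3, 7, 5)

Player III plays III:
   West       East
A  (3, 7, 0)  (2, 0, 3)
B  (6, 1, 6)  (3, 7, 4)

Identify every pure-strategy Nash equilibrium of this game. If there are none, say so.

There is no pure-strategy Nash equilibrium.

Check each profile: it is a Nash equilibrium iff no player can strictly gain by switching unilaterally.
(A, West, I): Player I can switch to B (1 → 7). Not NE.
(A, West, II): Player II can switch to East (7 → 9). Not NE.
(A, West, III): Player I can switch to B (3 → 6). Not NE.
(A, East, I): Player I can switch to B (0 → 7). Not NE.
(A, East, II): Player III can switch to III (1 → 3). Not NE.
(A, East, III): Player I can switch to B (2 → 3). Not NE.
(B, West, I): Player II can switch to East (5 → 6). Not NE.
(B, West, II): Player I can switch to A (1 → 9). Not NE.
(The remaining 4 profiles each have a profitable deviation by the same check.)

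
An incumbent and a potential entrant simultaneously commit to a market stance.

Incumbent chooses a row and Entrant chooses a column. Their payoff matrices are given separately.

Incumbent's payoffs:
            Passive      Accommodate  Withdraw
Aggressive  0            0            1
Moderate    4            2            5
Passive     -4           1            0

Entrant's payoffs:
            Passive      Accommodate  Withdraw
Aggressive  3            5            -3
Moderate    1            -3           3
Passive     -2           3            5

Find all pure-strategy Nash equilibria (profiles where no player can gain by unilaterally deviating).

Incumbent against Passive: payoffs 0, 4, -4 → best response Moderate.
Incumbent against Accommodate: payoffs 0, 2, 1 → best response Moderate.
Incumbent against Withdraw: payoffs 1, 5, 0 → best response Moderate.
Entrant against Aggressive: payoffs 3, 5, -3 → best response Accommodate.
Entrant against Moderate: payoffs 1, -3, 3 → best response Withdraw.
Entrant against Passive: payoffs -2, 3, 5 → best response Withdraw.
Mutual best responses: (Moderate, Withdraw).

Pure NE: (Moderate, Withdraw)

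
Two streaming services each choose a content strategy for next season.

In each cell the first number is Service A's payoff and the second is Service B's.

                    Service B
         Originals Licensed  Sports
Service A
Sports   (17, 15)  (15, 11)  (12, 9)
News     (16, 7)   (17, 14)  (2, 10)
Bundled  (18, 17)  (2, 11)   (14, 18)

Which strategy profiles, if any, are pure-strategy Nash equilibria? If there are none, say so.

(News, Licensed), (Bundled, Sports)

(Sports, Originals): Service A can switch to Bundled (17 → 18). Not NE.
(Sports, Licensed): Service A can switch to News (15 → 17). Not NE.
(Sports, Sports): Service A can switch to Bundled (12 → 14). Not NE.
(News, Originals): Service A can switch to Sports (16 → 17). Not NE.
(News, Licensed): Service A gets 17, best alternative 15; Service B gets 14, best alternative 10. No profitable deviation — NE.
(News, Sports): Service A can switch to Sports (2 → 12). Not NE.
(Bundled, Originals): Service B can switch to Sports (17 → 18). Not NE.
(Bundled, Licensed): Service A can switch to Sports (2 → 15). Not NE.
(Bundled, Sports): Service A gets 14, best alternative 12; Service B gets 18, best alternative 17. No profitable deviation — NE.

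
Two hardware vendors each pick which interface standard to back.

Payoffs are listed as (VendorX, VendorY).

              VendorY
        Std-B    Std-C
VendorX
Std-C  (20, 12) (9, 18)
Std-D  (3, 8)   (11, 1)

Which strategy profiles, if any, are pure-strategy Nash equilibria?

No pure-strategy Nash equilibrium.

Mark each player's best response to every combination of opponents' strategies; a profile where every player is best-responding is a pure Nash equilibrium.
VendorX against Std-B: payoffs 20, 3 → best response Std-C.
VendorX against Std-C: payoffs 9, 11 → best response Std-D.
VendorY against Std-C: payoffs 12, 18 → best response Std-C.
VendorY against Std-D: payoffs 8, 1 → best response Std-B.
No profile is a mutual best response for all players.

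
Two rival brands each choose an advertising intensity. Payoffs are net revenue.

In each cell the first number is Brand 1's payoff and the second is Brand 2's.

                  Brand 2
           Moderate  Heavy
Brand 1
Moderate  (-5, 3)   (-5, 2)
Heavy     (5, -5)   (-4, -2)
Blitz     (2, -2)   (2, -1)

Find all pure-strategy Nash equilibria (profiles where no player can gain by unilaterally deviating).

Check each profile: it is a Nash equilibrium iff no player can strictly gain by switching unilaterally.
(Moderate, Moderate): Brand 1 can switch to Heavy (-5 → 5). Not NE.
(Moderate, Heavy): Brand 1 can switch to Heavy (-5 → -4). Not NE.
(Heavy, Moderate): Brand 2 can switch to Heavy (-5 → -2). Not NE.
(Heavy, Heavy): Brand 1 can switch to Blitz (-4 → 2). Not NE.
(Blitz, Moderate): Brand 1 can switch to Heavy (2 → 5). Not NE.
(Blitz, Heavy): Brand 1 gets 2, best alternative -4; Brand 2 gets -1, best alternative -2. No profitable deviation — NE.

The unique pure-strategy Nash equilibrium is (Blitz, Heavy).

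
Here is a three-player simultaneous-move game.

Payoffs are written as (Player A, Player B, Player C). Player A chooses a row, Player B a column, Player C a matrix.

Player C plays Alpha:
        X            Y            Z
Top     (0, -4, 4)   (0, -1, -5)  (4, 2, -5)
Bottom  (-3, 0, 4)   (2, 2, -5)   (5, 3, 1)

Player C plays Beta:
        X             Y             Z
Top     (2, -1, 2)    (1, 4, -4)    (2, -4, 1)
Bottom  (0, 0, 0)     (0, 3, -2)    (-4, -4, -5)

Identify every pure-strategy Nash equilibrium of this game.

(Top, X, Alpha): Player B can switch to Y (-4 → -1). Not NE.
(Top, X, Beta): Player B can switch to Y (-1 → 4). Not NE.
(Top, Y, Alpha): Player A can switch to Bottom (0 → 2). Not NE.
(Top, Y, Beta): Player A gets 1, best alternative 0; Player B gets 4, best alternative -1; Player C gets -4, best alternative -5. No profitable deviation — NE.
(Top, Z, Alpha): Player A can switch to Bottom (4 → 5). Not NE.
(Top, Z, Beta): Player B can switch to X (-4 → -1). Not NE.
(Bottom, X, Alpha): Player A can switch to Top (-3 → 0). Not NE.
(Bottom, Z, Alpha): Player A gets 5, best alternative 4; Player B gets 3, best alternative 2; Player C gets 1, best alternative -5. No profitable deviation — NE.
(The remaining 4 profiles each have a profitable deviation by the same check.)

The pure Nash equilibria are (Top, Y, Beta) and (Bottom, Z, Alpha).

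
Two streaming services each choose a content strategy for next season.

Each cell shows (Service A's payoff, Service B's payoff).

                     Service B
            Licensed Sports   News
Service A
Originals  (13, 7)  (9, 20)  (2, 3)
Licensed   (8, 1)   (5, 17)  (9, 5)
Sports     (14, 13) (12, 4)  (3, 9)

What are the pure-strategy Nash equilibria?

(Sports, Licensed)

Service A against Licensed: payoffs 13, 8, 14 → best response Sports.
Service A against Sports: payoffs 9, 5, 12 → best response Sports.
Service A against News: payoffs 2, 9, 3 → best response Licensed.
Service B against Originals: payoffs 7, 20, 3 → best response Sports.
Service B against Licensed: payoffs 1, 17, 5 → best response Sports.
Service B against Sports: payoffs 13, 4, 9 → best response Licensed.
Mutual best responses: (Sports, Licensed).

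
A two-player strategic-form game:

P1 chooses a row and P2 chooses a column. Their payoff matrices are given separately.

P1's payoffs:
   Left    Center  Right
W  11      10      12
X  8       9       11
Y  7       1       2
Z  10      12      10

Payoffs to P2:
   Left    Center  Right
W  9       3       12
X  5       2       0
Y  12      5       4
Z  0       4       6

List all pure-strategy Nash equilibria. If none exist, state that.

For each player, find the best response to each opponent profile; mutual best responses are the pure NE.
P1 against Left: payoffs 11, 8, 7, 10 → best response W.
P1 against Center: payoffs 10, 9, 1, 12 → best response Z.
P1 against Right: payoffs 12, 11, 2, 10 → best response W.
P2 against W: payoffs 9, 3, 12 → best response Right.
P2 against X: payoffs 5, 2, 0 → best response Left.
P2 against Y: payoffs 12, 5, 4 → best response Left.
P2 against Z: payoffs 0, 4, 6 → best response Right.
Mutual best responses: (W, Right).

(W, Right)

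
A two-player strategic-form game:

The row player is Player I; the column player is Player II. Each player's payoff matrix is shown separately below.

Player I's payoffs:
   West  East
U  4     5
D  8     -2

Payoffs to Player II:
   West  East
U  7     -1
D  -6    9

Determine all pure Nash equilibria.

There is no pure-strategy Nash equilibrium.

Player I against West: payoffs 4, 8 → best response D.
Player I against East: payoffs 5, -2 → best response U.
Player II against U: payoffs 7, -1 → best response West.
Player II against D: payoffs -6, 9 → best response East.
No profile is a mutual best response for all players.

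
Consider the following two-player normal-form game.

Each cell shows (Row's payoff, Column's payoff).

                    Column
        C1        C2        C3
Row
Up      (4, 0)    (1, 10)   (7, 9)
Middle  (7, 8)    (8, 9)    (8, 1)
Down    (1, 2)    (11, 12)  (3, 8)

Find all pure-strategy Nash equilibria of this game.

For each strategy profile, look for a profitable unilateral deviation.
(Up, C1): Row can switch to Middle (4 → 7). Not NE.
(Up, C2): Row can switch to Middle (1 → 8). Not NE.
(Up, C3): Row can switch to Middle (7 → 8). Not NE.
(Middle, C1): Column can switch to C2 (8 → 9). Not NE.
(Middle, C2): Row can switch to Down (8 → 11). Not NE.
(Middle, C3): Column can switch to C1 (1 → 8). Not NE.
(Down, C1): Row can switch to Up (1 → 4). Not NE.
(Down, C2): Row gets 11, best alternative 8; Column gets 12, best alternative 8. No profitable deviation — NE.
(Down, C3): Row can switch to Up (3 → 7). Not NE.

(Down, C2)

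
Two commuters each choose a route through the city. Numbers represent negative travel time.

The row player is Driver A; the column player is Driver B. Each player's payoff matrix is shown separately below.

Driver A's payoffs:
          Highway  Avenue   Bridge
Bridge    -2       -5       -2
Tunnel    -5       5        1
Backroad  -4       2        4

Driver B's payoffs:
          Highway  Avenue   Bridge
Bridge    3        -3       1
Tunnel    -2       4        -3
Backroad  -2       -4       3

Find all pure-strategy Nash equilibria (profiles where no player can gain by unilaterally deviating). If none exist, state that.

Pure-strategy Nash equilibria: (Bridge, Highway), (Tunnel, Avenue), (Backroad, Bridge)

Driver A against Highway: payoffs -2, -5, -4 → best response Bridge.
Driver A against Avenue: payoffs -5, 5, 2 → best response Tunnel.
Driver A against Bridge: payoffs -2, 1, 4 → best response Backroad.
Driver B against Bridge: payoffs 3, -3, 1 → best response Highway.
Driver B against Tunnel: payoffs -2, 4, -3 → best response Avenue.
Driver B against Backroad: payoffs -2, -4, 3 → best response Bridge.
Mutual best responses: (Bridge, Highway); (Tunnel, Avenue); (Backroad, Bridge).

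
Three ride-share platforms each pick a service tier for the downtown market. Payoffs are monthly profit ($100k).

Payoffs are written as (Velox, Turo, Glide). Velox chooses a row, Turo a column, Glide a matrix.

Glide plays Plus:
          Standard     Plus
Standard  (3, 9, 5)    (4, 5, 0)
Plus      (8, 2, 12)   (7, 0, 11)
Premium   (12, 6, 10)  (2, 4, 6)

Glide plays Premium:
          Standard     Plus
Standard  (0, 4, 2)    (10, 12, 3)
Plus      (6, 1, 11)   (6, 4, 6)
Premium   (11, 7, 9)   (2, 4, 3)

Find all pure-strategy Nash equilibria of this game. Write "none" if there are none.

Velox against (Standard, Plus): payoffs 3, 8, 12 → best response Premium.
Velox against (Standard, Premium): payoffs 0, 6, 11 → best response Premium.
Velox against (Plus, Plus): payoffs 4, 7, 2 → best response Plus.
Velox against (Plus, Premium): payoffs 10, 6, 2 → best response Standard.
Turo against (Standard, Plus): payoffs 9, 5 → best response Standard.
Turo against (Standard, Premium): payoffs 4, 12 → best response Plus.
Turo against (Plus, Plus): payoffs 2, 0 → best response Standard.
Turo against (Plus, Premium): payoffs 1, 4 → best response Plus.
Turo against (Premium, Plus): payoffs 6, 4 → best response Standard.
Turo against (Premium, Premium): payoffs 7, 4 → best response Standard.
Glide against (Standard, Standard): payoffs 5, 2 → best response Plus.
Glide against (Standard, Plus): payoffs 0, 3 → best response Premium.
Glide against (Plus, Standard): payoffs 12, 11 → best response Plus.
Glide against (Plus, Plus): payoffs 11, 6 → best response Plus.
Glide against (Premium, Standard): payoffs 10, 9 → best response Plus.
Glide against (Premium, Plus): payoffs 6, 3 → best response Plus.
Mutual best responses: (Standard, Plus, Premium); (Premium, Standard, Plus).

(Standard, Plus, Premium) and (Premium, Standard, Plus)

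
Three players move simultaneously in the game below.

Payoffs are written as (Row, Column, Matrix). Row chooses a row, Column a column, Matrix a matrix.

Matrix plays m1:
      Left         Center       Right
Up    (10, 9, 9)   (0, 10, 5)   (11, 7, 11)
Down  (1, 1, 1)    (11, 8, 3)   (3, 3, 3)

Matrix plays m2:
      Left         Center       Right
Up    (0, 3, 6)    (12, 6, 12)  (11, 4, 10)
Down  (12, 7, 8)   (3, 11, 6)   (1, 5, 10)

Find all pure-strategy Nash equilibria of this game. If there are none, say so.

(Up, Center, m2)

Check each profile: it is a Nash equilibrium iff no player can strictly gain by switching unilaterally.
(Up, Left, m1): Column can switch to Center (9 → 10). Not NE.
(Up, Left, m2): Row can switch to Down (0 → 12). Not NE.
(Up, Center, m1): Row can switch to Down (0 → 11). Not NE.
(Up, Center, m2): Row gets 12, best alternative 3; Column gets 6, best alternative 4; Matrix gets 12, best alternative 5. No profitable deviation — NE.
(Up, Right, m1): Column can switch to Left (7 → 9). Not NE.
(Up, Right, m2): Column can switch to Center (4 → 6). Not NE.
(Down, Left, m1): Row can switch to Up (1 → 10). Not NE.
(Down, Left, m2): Column can switch to Center (7 → 11). Not NE.
(Down, Center, m1): Matrix can switch to m2 (3 → 6). Not NE.
(Down, Center, m2): Row can switch to Up (3 → 12). Not NE.
(Down, Right, m1): Row can switch to Up (3 → 11). Not NE.
(The remaining 1 profile has a profitable deviation by the same check.)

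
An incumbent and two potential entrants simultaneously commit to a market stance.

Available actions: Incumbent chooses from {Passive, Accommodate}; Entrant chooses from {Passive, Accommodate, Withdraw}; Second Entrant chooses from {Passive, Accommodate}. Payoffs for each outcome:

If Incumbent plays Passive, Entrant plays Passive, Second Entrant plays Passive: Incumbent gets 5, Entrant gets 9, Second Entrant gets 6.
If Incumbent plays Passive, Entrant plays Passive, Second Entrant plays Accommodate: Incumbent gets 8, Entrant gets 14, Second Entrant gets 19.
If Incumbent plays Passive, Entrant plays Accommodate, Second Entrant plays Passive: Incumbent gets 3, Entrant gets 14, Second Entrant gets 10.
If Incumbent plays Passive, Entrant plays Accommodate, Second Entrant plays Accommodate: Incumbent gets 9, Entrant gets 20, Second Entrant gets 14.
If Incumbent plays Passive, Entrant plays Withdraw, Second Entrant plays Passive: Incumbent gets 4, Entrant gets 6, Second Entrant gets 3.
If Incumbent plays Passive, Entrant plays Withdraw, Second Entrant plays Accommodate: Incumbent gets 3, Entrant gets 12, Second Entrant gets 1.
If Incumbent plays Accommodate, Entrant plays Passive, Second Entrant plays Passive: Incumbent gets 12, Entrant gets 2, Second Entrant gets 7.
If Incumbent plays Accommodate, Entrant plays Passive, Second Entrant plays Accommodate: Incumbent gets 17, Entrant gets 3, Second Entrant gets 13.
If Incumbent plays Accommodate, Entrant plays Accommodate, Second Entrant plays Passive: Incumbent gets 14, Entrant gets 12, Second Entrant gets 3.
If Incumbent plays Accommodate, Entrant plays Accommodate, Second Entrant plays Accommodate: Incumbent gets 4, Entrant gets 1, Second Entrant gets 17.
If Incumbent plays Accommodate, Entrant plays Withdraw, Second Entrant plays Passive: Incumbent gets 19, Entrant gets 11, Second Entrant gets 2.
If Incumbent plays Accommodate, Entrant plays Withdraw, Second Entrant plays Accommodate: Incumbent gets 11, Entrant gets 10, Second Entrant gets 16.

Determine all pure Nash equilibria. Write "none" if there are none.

(Passive, Passive, Passive): Incumbent can switch to Accommodate (5 → 12). Not NE.
(Passive, Passive, Accommodate): Incumbent can switch to Accommodate (8 → 17). Not NE.
(Passive, Accommodate, Passive): Incumbent can switch to Accommodate (3 → 14). Not NE.
(Passive, Accommodate, Accommodate): Incumbent gets 9, best alternative 4; Entrant gets 20, best alternative 14; Second Entrant gets 14, best alternative 10. No profitable deviation — NE.
(Passive, Withdraw, Passive): Incumbent can switch to Accommodate (4 → 19). Not NE.
(Passive, Withdraw, Accommodate): Incumbent can switch to Accommodate (3 → 11). Not NE.
(Accommodate, Passive, Passive): Entrant can switch to Accommodate (2 → 12). Not NE.
(Accommodate, Passive, Accommodate): Entrant can switch to Withdraw (3 → 10). Not NE.
(Accommodate, Accommodate, Passive): Second Entrant can switch to Accommodate (3 → 17). Not NE.
(Accommodate, Accommodate, Accommodate): Incumbent can switch to Passive (4 → 9). Not NE.
(Accommodate, Withdraw, Passive): Entrant can switch to Accommodate (11 → 12). Not NE.
(Accommodate, Withdraw, Accommodate): Incumbent gets 11, best alternative 3; Entrant gets 10, best alternative 3; Second Entrant gets 16, best alternative 2. No profitable deviation — NE.

(Passive, Accommodate, Accommodate) and (Accommodate, Withdraw, Accommodate)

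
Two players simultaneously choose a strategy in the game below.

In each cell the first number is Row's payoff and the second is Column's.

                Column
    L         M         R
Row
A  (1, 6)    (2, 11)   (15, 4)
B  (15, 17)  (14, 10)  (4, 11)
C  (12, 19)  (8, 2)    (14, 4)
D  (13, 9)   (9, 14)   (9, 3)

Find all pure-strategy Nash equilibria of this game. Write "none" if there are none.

(A, L): Row can switch to B (1 → 15). Not NE.
(A, M): Row can switch to B (2 → 14). Not NE.
(A, R): Column can switch to L (4 → 6). Not NE.
(B, L): Row gets 15, best alternative 13; Column gets 17, best alternative 11. No profitable deviation — NE.
(B, M): Column can switch to L (10 → 17). Not NE.
(B, R): Row can switch to A (4 → 15). Not NE.
(C, L): Row can switch to B (12 → 15). Not NE.
(C, M): Row can switch to B (8 → 14). Not NE.
(C, R): Row can switch to A (14 → 15). Not NE.
(D, L): Row can switch to B (13 → 15). Not NE.
(D, M): Row can switch to B (9 → 14). Not NE.
(The remaining 1 profile has a profitable deviation by the same check.)

(B, L)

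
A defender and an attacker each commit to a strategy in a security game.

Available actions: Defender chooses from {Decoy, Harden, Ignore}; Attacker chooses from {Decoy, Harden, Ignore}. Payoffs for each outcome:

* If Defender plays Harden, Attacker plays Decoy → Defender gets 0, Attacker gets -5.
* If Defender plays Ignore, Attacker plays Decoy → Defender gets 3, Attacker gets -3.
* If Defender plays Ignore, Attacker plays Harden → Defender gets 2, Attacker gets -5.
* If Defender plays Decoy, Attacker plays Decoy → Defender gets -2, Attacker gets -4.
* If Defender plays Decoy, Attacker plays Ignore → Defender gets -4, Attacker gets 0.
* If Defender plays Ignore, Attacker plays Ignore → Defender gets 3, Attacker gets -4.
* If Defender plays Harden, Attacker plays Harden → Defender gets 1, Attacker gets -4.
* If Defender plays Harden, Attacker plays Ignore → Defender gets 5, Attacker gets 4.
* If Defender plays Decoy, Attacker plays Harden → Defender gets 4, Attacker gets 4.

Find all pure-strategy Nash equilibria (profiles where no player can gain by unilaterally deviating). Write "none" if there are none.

(Decoy, Decoy): Defender can switch to Harden (-2 → 0). Not NE.
(Decoy, Harden): Defender gets 4, best alternative 2; Attacker gets 4, best alternative 0. No profitable deviation — NE.
(Decoy, Ignore): Defender can switch to Harden (-4 → 5). Not NE.
(Harden, Decoy): Defender can switch to Ignore (0 → 3). Not NE.
(Harden, Harden): Defender can switch to Decoy (1 → 4). Not NE.
(Harden, Ignore): Defender gets 5, best alternative 3; Attacker gets 4, best alternative -4. No profitable deviation — NE.
(Ignore, Decoy): Defender gets 3, best alternative 0; Attacker gets -3, best alternative -4. No profitable deviation — NE.
(Ignore, Harden): Defender can switch to Decoy (2 → 4). Not NE.
(Ignore, Ignore): Defender can switch to Harden (3 → 5). Not NE.

Pure-strategy Nash equilibria: (Decoy, Harden) and (Harden, Ignore) and (Ignore, Decoy)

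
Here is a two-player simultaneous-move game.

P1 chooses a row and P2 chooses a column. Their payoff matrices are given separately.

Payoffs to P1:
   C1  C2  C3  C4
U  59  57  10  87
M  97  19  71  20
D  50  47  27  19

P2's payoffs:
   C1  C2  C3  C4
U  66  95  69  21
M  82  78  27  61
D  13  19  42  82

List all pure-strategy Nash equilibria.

P1 against C1: payoffs 59, 97, 50 → best response M.
P1 against C2: payoffs 57, 19, 47 → best response U.
P1 against C3: payoffs 10, 71, 27 → best response M.
P1 against C4: payoffs 87, 20, 19 → best response U.
P2 against U: payoffs 66, 95, 69, 21 → best response C2.
P2 against M: payoffs 82, 78, 27, 61 → best response C1.
P2 against D: payoffs 13, 19, 42, 82 → best response C4.
Mutual best responses: (U, C2); (M, C1).

The pure Nash equilibria are (U, C2), (M, C1).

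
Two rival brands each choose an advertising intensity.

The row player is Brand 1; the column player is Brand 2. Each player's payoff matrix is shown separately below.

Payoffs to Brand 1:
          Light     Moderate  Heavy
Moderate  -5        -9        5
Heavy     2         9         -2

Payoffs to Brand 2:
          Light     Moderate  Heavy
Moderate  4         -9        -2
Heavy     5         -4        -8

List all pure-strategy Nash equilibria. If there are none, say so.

Pure NE: (Heavy, Light)

For each strategy profile, look for a profitable unilateral deviation.
(Moderate, Light): Brand 1 can switch to Heavy (-5 → 2). Not NE.
(Moderate, Moderate): Brand 1 can switch to Heavy (-9 → 9). Not NE.
(Moderate, Heavy): Brand 2 can switch to Light (-2 → 4). Not NE.
(Heavy, Light): Brand 1 gets 2, best alternative -5; Brand 2 gets 5, best alternative -4. No profitable deviation — NE.
(Heavy, Moderate): Brand 2 can switch to Light (-4 → 5). Not NE.
(Heavy, Heavy): Brand 1 can switch to Moderate (-2 → 5). Not NE.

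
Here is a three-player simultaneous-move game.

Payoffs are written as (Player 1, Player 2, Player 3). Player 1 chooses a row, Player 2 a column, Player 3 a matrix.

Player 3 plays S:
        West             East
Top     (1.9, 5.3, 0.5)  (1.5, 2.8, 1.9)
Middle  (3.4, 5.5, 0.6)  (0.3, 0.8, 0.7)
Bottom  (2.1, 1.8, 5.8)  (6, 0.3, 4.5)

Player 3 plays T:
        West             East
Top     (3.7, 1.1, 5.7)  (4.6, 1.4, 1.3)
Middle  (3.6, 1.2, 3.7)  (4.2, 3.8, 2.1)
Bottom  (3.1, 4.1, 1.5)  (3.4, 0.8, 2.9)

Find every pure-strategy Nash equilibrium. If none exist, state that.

Player 1 against (West, S): payoffs 1.9, 3.4, 2.1 → best response Middle.
Player 1 against (West, T): payoffs 3.7, 3.6, 3.1 → best response Top.
Player 1 against (East, S): payoffs 1.5, 0.3, 6 → best response Bottom.
Player 1 against (East, T): payoffs 4.6, 4.2, 3.4 → best response Top.
Player 2 against (Top, S): payoffs 5.3, 2.8 → best response West.
Player 2 against (Top, T): payoffs 1.1, 1.4 → best response East.
Player 2 against (Middle, S): payoffs 5.5, 0.8 → best response West.
Player 2 against (Middle, T): payoffs 1.2, 3.8 → best response East.
Player 2 against (Bottom, S): payoffs 1.8, 0.3 → best response West.
Player 2 against (Bottom, T): payoffs 4.1, 0.8 → best response West.
Player 3 against (Top, West): payoffs 0.5, 5.7 → best response T.
Player 3 against (Top, East): payoffs 1.9, 1.3 → best response S.
Player 3 against (Middle, West): payoffs 0.6, 3.7 → best response T.
Player 3 against (Middle, East): payoffs 0.7, 2.1 → best response T.
Player 3 against (Bottom, West): payoffs 5.8, 1.5 → best response S.
Player 3 against (Bottom, East): payoffs 4.5, 2.9 → best response S.
No profile is a mutual best response for all players.

This game has no pure Nash equilibrium.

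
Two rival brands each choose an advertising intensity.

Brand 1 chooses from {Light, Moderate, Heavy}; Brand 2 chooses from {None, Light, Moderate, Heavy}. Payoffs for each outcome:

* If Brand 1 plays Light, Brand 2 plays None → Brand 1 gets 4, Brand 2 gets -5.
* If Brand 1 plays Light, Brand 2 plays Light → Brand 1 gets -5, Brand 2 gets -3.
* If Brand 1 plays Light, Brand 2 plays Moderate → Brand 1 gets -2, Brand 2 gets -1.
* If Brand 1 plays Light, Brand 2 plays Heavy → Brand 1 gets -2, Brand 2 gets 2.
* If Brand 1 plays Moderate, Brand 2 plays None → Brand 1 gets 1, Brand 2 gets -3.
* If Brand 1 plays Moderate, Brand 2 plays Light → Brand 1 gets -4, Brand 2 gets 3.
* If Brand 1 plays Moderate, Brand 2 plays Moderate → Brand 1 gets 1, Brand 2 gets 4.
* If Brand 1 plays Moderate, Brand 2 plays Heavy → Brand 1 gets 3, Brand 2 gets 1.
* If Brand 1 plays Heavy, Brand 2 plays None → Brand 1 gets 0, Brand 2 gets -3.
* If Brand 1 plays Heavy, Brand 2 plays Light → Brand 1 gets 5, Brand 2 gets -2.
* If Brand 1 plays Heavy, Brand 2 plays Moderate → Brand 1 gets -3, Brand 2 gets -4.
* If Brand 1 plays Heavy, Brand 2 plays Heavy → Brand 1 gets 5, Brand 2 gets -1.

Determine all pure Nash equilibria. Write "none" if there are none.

Check each profile: it is a Nash equilibrium iff no player can strictly gain by switching unilaterally.
(Light, None): Brand 2 can switch to Light (-5 → -3). Not NE.
(Light, Light): Brand 1 can switch to Moderate (-5 → -4). Not NE.
(Light, Moderate): Brand 1 can switch to Moderate (-2 → 1). Not NE.
(Light, Heavy): Brand 1 can switch to Moderate (-2 → 3). Not NE.
(Moderate, None): Brand 1 can switch to Light (1 → 4). Not NE.
(Moderate, Light): Brand 1 can switch to Heavy (-4 → 5). Not NE.
(Moderate, Moderate): Brand 1 gets 1, best alternative -2; Brand 2 gets 4, best alternative 3. No profitable deviation — NE.
(Heavy, Heavy): Brand 1 gets 5, best alternative 3; Brand 2 gets -1, best alternative -2. No profitable deviation — NE.
(The remaining 4 profiles each have a profitable deviation by the same check.)

(Moderate, Moderate) and (Heavy, Heavy)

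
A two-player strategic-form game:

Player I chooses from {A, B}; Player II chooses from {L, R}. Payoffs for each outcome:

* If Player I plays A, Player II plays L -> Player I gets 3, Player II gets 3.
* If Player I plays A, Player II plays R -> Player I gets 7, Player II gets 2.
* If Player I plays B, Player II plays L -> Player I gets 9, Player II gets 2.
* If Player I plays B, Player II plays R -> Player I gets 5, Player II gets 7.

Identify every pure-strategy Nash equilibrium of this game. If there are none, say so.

none

For each player, find the best response to each opponent profile; mutual best responses are the pure NE.
Player I against L: payoffs 3, 9 → best response B.
Player I against R: payoffs 7, 5 → best response A.
Player II against A: payoffs 3, 2 → best response L.
Player II against B: payoffs 2, 7 → best response R.
No profile is a mutual best response for all players.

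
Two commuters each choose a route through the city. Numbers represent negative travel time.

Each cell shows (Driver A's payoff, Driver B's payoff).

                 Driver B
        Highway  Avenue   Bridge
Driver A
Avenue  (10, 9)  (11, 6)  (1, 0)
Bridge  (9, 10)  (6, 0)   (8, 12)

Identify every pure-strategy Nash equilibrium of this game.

(Avenue, Highway): Driver A gets 10, best alternative 9; Driver B gets 9, best alternative 6. No profitable deviation — NE.
(Avenue, Avenue): Driver B can switch to Highway (6 → 9). Not NE.
(Avenue, Bridge): Driver A can switch to Bridge (1 → 8). Not NE.
(Bridge, Highway): Driver A can switch to Avenue (9 → 10). Not NE.
(Bridge, Avenue): Driver A can switch to Avenue (6 → 11). Not NE.
(Bridge, Bridge): Driver A gets 8, best alternative 1; Driver B gets 12, best alternative 10. No profitable deviation — NE.

The pure Nash equilibria are (Avenue, Highway); (Bridge, Bridge).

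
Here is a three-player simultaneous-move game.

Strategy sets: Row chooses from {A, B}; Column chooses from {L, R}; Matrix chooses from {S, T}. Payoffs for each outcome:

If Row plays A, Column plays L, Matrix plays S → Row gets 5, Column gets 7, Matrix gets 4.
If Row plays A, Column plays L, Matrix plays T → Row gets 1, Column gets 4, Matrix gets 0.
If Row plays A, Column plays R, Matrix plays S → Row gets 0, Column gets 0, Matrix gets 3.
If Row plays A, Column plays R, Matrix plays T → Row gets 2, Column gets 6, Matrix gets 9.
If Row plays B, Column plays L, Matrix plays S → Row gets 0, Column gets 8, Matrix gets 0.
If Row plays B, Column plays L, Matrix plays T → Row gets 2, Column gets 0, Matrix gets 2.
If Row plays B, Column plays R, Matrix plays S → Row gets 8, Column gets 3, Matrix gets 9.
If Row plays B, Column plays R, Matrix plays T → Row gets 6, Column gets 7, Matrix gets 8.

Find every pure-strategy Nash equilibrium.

(A, L, S): Row gets 5, best alternative 0; Column gets 7, best alternative 0; Matrix gets 4, best alternative 0. No profitable deviation — NE.
(A, L, T): Row can switch to B (1 → 2). Not NE.
(A, R, S): Row can switch to B (0 → 8). Not NE.
(A, R, T): Row can switch to B (2 → 6). Not NE.
(B, L, S): Row can switch to A (0 → 5). Not NE.
(B, L, T): Column can switch to R (0 → 7). Not NE.
(B, R, S): Column can switch to L (3 → 8). Not NE.
(The remaining 1 profile has a profitable deviation by the same check.)

Pure NE: (A, L, S)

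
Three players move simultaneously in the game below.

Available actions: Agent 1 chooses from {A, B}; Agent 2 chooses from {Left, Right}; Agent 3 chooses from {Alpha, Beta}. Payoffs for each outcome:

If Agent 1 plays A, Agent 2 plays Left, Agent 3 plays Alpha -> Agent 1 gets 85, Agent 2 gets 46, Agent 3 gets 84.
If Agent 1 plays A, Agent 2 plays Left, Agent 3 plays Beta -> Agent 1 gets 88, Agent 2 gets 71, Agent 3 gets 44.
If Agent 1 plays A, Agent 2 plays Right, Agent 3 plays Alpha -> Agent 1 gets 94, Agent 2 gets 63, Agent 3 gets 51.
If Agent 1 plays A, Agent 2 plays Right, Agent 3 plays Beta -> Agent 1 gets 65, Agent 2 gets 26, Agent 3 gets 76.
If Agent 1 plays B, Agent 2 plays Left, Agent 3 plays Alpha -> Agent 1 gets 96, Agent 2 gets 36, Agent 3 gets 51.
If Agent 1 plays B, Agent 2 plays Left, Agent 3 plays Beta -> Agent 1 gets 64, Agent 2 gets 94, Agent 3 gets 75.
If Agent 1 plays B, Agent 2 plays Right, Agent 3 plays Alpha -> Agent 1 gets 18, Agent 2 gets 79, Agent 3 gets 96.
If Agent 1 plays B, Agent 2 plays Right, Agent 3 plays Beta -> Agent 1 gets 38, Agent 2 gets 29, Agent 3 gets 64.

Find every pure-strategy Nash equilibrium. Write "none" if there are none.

none

Mark each player's best response to every combination of opponents' strategies; a profile where every player is best-responding is a pure Nash equilibrium.
Agent 1 against (Left, Alpha): payoffs 85, 96 → best response B.
Agent 1 against (Left, Beta): payoffs 88, 64 → best response A.
Agent 1 against (Right, Alpha): payoffs 94, 18 → best response A.
Agent 1 against (Right, Beta): payoffs 65, 38 → best response A.
Agent 2 against (A, Alpha): payoffs 46, 63 → best response Right.
Agent 2 against (A, Beta): payoffs 71, 26 → best response Left.
Agent 2 against (B, Alpha): payoffs 36, 79 → best response Right.
Agent 2 against (B, Beta): payoffs 94, 29 → best response Left.
Agent 3 against (A, Left): payoffs 84, 44 → best response Alpha.
Agent 3 against (A, Right): payoffs 51, 76 → best response Beta.
Agent 3 against (B, Left): payoffs 51, 75 → best response Beta.
Agent 3 against (B, Right): payoffs 96, 64 → best response Alpha.
No profile is a mutual best response for all players.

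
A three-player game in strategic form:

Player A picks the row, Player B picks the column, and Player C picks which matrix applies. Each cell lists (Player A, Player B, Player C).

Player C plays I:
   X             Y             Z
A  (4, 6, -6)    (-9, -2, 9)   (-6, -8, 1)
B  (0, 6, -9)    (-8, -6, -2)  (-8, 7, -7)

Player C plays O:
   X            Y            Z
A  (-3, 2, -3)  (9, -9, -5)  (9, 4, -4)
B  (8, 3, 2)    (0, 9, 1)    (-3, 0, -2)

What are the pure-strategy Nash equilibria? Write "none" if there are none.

There is no pure-strategy Nash equilibrium.

Player A against (X, I): payoffs 4, 0 → best response A.
Player A against (X, O): payoffs -3, 8 → best response B.
Player A against (Y, I): payoffs -9, -8 → best response B.
Player A against (Y, O): payoffs 9, 0 → best response A.
Player A against (Z, I): payoffs -6, -8 → best response A.
Player A against (Z, O): payoffs 9, -3 → best response A.
Player B against (A, I): payoffs 6, -2, -8 → best response X.
Player B against (A, O): payoffs 2, -9, 4 → best response Z.
Player B against (B, I): payoffs 6, -6, 7 → best response Z.
Player B against (B, O): payoffs 3, 9, 0 → best response Y.
Player C against (A, X): payoffs -6, -3 → best response O.
Player C against (A, Y): payoffs 9, -5 → best response I.
Player C against (A, Z): payoffs 1, -4 → best response I.
Player C against (B, X): payoffs -9, 2 → best response O.
Player C against (B, Y): payoffs -2, 1 → best response O.
Player C against (B, Z): payoffs -7, -2 → best response O.
No profile is a mutual best response for all players.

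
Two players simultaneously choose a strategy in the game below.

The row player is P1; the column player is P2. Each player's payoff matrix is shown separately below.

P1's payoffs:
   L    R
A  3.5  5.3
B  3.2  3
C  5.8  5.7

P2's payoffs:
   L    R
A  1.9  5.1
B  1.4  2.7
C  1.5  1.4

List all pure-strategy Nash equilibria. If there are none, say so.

Mark each player's best response to every combination of opponents' strategies; a profile where every player is best-responding is a pure Nash equilibrium.
P1 against L: payoffs 3.5, 3.2, 5.8 → best response C.
P1 against R: payoffs 5.3, 3, 5.7 → best response C.
P2 against A: payoffs 1.9, 5.1 → best response R.
P2 against B: payoffs 1.4, 2.7 → best response R.
P2 against C: payoffs 1.5, 1.4 → best response L.
Mutual best responses: (C, L).

The unique pure-strategy Nash equilibrium is (C, L).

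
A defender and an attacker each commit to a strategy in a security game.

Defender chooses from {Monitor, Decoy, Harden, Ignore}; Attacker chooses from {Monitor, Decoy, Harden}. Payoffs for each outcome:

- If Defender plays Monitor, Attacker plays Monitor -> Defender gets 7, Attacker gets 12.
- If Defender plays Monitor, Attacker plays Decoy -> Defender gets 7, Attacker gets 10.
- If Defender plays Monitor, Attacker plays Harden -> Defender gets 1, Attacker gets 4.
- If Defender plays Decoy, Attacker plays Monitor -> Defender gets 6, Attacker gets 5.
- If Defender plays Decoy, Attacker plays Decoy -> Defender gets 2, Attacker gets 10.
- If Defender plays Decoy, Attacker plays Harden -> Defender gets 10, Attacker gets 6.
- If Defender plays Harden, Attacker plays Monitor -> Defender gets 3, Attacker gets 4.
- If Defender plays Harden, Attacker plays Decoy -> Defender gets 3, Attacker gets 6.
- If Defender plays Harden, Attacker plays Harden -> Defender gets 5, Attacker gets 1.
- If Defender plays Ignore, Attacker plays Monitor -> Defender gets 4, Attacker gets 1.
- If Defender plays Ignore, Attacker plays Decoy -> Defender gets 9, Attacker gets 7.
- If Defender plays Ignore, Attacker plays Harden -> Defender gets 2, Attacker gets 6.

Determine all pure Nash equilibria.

Defender against Monitor: payoffs 7, 6, 3, 4 → best response Monitor.
Defender against Decoy: payoffs 7, 2, 3, 9 → best response Ignore.
Defender against Harden: payoffs 1, 10, 5, 2 → best response Decoy.
Attacker against Monitor: payoffs 12, 10, 4 → best response Monitor.
Attacker against Decoy: payoffs 5, 10, 6 → best response Decoy.
Attacker against Harden: payoffs 4, 6, 1 → best response Decoy.
Attacker against Ignore: payoffs 1, 7, 6 → best response Decoy.
Mutual best responses: (Monitor, Monitor); (Ignore, Decoy).

(Monitor, Monitor) and (Ignore, Decoy)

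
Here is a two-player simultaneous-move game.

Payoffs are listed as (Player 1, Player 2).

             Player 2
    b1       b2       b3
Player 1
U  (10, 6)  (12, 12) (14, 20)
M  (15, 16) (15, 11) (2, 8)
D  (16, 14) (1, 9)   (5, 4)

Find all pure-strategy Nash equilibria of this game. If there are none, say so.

Player 1 against b1: payoffs 10, 15, 16 → best response D.
Player 1 against b2: payoffs 12, 15, 1 → best response M.
Player 1 against b3: payoffs 14, 2, 5 → best response U.
Player 2 against U: payoffs 6, 12, 20 → best response b3.
Player 2 against M: payoffs 16, 11, 8 → best response b1.
Player 2 against D: payoffs 14, 9, 4 → best response b1.
Mutual best responses: (U, b3); (D, b1).

The pure Nash equilibria are (U, b3); (D, b1).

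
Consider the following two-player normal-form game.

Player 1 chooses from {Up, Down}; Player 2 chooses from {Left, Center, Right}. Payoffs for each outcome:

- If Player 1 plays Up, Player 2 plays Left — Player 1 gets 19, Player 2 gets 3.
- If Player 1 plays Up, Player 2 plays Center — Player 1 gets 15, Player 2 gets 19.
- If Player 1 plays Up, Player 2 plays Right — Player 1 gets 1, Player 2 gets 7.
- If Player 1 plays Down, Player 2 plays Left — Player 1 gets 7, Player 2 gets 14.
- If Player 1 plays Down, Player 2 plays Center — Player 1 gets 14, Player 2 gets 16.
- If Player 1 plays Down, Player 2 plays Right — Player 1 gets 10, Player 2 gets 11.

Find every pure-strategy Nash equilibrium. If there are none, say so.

The unique pure-strategy Nash equilibrium is (Up, Center).

Mark each player's best response to every combination of opponents' strategies; a profile where every player is best-responding is a pure Nash equilibrium.
Player 1 against Left: payoffs 19, 7 → best response Up.
Player 1 against Center: payoffs 15, 14 → best response Up.
Player 1 against Right: payoffs 1, 10 → best response Down.
Player 2 against Up: payoffs 3, 19, 7 → best response Center.
Player 2 against Down: payoffs 14, 16, 11 → best response Center.
Mutual best responses: (Up, Center).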